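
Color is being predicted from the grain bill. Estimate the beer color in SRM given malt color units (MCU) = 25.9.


SRM = 1.4922 · MCU^0.6859
SRM = 1.4922 · 25.9^0.6859

13.9062 SRM


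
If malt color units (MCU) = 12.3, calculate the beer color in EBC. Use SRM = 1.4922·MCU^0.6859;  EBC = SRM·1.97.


SRM = 1.4922·12.3^0.6859 = 8.3444
EBC = 8.3444·1.97

16.4384 EBC


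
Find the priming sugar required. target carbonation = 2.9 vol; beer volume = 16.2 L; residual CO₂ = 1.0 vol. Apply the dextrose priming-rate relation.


sugar = (target − residual)·4.0·V
sugar = (2.9 − 1.0)·4.0·16.2

123.1200 g


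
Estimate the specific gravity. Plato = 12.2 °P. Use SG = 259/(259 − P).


SG = 259/(259 − 12.2)

1.0494


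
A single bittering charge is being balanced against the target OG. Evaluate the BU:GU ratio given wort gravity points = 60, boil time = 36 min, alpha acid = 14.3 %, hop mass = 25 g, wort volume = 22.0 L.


U = 1.65·0.000125^(GP/1000)·(1−e^(−0.04t))/4.15;  IBU = (α/100)·m·U·1000/V;  BU:GU = IBU/GP
U = 1.65·0.000125^(60/1000)·(1−e^(−0.04·36))/4.15 = 0.1769
IBU = (14.3/100)·25·0.1769·1000/22.0 = 28.7521
BU:GU = 28.7521/60

0.4792


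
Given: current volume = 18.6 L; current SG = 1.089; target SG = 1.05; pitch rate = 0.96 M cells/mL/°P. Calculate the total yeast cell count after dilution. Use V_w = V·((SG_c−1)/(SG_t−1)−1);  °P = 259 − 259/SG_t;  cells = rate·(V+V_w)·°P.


V_w = 18.6·((1.089−1)/(1.05−1)−1) = 14.5080
V_final = 18.6 + 14.5080 = 33.1080
°P = 259 − 259/1.05 = 12.3333
cells = 0.96·33.1080·12.3333

391.9987 billion cells


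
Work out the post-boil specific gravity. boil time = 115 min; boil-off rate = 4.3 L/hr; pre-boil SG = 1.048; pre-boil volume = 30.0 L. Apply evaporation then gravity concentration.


V_post = V_pre − rate·(t/60);  SG_post = 1 + (SG_pre−1)·V_pre/V_post
V_post = 30.0 − 4.3·(115/60) = 21.7583
SG_post = 1 + (1.048 − 1)·30.0/21.7583

1.0662


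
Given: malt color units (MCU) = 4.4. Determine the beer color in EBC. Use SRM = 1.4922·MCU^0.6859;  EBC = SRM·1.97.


SRM = 1.4922·4.4^0.6859 = 4.1226
EBC = 4.1226·1.97

8.1215 EBC


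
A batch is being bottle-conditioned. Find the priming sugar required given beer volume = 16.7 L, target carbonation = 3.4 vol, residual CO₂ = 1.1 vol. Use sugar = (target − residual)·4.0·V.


sugar = (3.4 − 1.1)·4.0·16.7

153.6400 g


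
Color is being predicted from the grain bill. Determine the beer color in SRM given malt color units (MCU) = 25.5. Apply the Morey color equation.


SRM = 1.4922 · MCU^0.6859
SRM = 1.4922 · 25.5^0.6859

13.7586 SRM


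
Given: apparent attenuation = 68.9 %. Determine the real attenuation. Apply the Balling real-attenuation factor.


RA = AA · 0.8192
RA = 68.9 · 0.8192

56.4429 %


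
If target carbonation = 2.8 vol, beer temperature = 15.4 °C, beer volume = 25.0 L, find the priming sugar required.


residual = 14.695·(0.01821 + 0.09011·e^(−0.04·T));  sugar = (target − residual)·4.0·V
residual = 14.695·(0.01821 + 0.09011·e^(−0.04·15.4)) = 0.9828
sugar = (2.8 − 0.9828)·4.0·25.0

181.7221 g


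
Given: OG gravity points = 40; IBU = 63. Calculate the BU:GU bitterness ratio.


BU:GU = IBU / OG_points
BU:GU = 63 / 40

1.5750


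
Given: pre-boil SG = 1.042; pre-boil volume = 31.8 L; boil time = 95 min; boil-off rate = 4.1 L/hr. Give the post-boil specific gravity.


V_post = V_pre − rate·(t/60);  SG_post = 1 + (SG_pre−1)·V_pre/V_post
V_post = 31.8 − 4.1·(95/60) = 25.3083
SG_post = 1 + (1.042 − 1)·31.8/25.3083

1.0528


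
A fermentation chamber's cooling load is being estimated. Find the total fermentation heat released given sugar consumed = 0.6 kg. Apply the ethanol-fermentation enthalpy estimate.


Q = m_sugar · 590 kJ/kg
Q = 0.6 · 590

354.0000 kJ


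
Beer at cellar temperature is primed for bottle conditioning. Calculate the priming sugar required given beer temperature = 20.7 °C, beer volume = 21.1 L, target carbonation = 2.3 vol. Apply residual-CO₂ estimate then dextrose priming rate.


residual = 14.695·(0.01821 + 0.09011·e^(−0.04·T));  sugar = (target − residual)·4.0·V
residual = 14.695·(0.01821 + 0.09011·e^(−0.04·20.7)) = 0.8462
sugar = (2.3 − 0.8462)·4.0·21.1

122.7046 g


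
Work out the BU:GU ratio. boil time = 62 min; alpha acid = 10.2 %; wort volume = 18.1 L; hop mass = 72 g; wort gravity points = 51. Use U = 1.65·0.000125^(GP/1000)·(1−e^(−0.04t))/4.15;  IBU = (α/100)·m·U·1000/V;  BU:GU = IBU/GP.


U = 1.65·0.000125^(51/1000)·(1−e^(−0.04·62))/4.15 = 0.2304
IBU = (10.2/100)·72·0.2304·1000/18.1 = 93.4651
BU:GU = 93.4651/51

1.8326


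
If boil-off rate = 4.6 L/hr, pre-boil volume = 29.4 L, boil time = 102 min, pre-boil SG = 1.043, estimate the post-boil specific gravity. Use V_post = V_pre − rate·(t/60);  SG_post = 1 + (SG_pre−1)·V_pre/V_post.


V_post = 29.4 − 4.6·(102/60) = 21.5800
SG_post = 1 + (1.043 − 1)·29.4/21.5800

1.0586


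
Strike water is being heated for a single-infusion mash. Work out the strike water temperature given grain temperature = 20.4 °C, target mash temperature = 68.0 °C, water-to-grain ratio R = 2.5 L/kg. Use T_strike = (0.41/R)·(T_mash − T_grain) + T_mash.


T_strike = (0.41/2.5)·(68.0 − 20.4) + 68.0

75.8064 °C


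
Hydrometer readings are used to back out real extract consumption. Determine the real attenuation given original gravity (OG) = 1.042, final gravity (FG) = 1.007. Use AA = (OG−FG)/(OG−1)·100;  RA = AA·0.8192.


AA = (1.042 − 1.007)/(1.042 − 1)·100 = 83.3333
RA = 83.3333·0.8192

68.2667 %


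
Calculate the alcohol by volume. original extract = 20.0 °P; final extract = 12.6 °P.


SG = 259/(259 − P);  ABV = (OG − FG)·131.25
OG = 259/(259 − 20.0) = 1.0837
FG = 259/(259 − 12.6) = 1.0511
ABV = (1.0837 − 1.0511)·131.25

4.2716 % ABV


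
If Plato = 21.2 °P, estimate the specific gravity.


SG = 259/(259 − P)
SG = 259/(259 − 21.2)

1.0892


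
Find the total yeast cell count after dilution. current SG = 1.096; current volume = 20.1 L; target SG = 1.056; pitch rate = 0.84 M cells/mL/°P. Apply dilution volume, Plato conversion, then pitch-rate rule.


V_w = V·((SG_c−1)/(SG_t−1)−1);  °P = 259 − 259/SG_t;  cells = rate·(V+V_w)·°P
V_w = 20.1·((1.096−1)/(1.056−1)−1) = 14.3571
V_final = 20.1 + 14.3571 = 34.4571
°P = 259 − 259/1.056 = 13.7348
cells = 0.84·34.4571·13.7348

397.5415 billion cells


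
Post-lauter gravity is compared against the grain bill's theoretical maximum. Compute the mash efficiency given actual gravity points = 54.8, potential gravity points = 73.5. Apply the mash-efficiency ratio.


efficiency = actual / potential × 100
efficiency = 54.8 / 73.5 × 100

74.5578 %


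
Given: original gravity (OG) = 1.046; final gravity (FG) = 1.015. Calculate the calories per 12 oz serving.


ABW = (OG−FG)·131.25·0.79/FG;  °P = 259 − 259/SG (for OG→OE and FG→AE);  RE = 0.1808·OE + 0.8192·AE;  Cal = (6.9·ABW + 4·(RE−0.1))·FG·3.55
ABW = (1.046 − 1.015)·131.25·0.79/1.015 = 3.1668
OE = 259 − 259/1.046 = 11.3901 °P
AE = 259 − 259/1.015 = 3.8276 °P
RE = 0.1808·11.3901 + 0.8192·3.8276 = 5.1949 °P
Cal = (6.9·3.1668 + 4·(5.1949−0.1))·1.015·3.55

152.1671 kcal


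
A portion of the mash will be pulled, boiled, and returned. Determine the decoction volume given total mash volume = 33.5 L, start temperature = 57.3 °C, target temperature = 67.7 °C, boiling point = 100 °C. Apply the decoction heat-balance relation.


V_dec = V_total·(T_target − T_start)/(T_boil − T_start)
V_dec = 33.5·(67.7 − 57.3)/(100 − 57.3)

8.1593 L


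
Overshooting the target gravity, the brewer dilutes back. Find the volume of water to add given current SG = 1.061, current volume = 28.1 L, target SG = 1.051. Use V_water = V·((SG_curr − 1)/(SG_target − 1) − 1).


V_water = 28.1·((1.061 − 1)/(1.051 − 1) − 1)

5.5098 L


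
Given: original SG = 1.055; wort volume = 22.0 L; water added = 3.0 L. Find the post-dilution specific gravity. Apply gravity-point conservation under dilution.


SG_new = 1 + (SG_old − 1)·V_old/(V_old + V_water)
pts = (1.055 − 1)·1000·22.0/(22.0 + 3.0) = 48.4000
SG_new = 1 + 48.4000/1000

1.0484


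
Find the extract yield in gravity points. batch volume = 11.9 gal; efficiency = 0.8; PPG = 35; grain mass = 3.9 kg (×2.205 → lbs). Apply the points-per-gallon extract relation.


points = lbs × PPG × eff / vol
lbs = 3.9 × 2.205 = 8.5995
points = 8.5995 × 35 × 0.8 / 11.9

20.2341 points


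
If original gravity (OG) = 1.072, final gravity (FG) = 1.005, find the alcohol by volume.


ABV = (OG − FG) · 131.25
ABV = (1.072 − 1.005) · 131.25

8.7938 % ABV


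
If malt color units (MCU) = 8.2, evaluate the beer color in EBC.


SRM = 1.4922·MCU^0.6859;  EBC = SRM·1.97
SRM = 1.4922·8.2^0.6859 = 6.3185
EBC = 6.3185·1.97

12.4474 EBC


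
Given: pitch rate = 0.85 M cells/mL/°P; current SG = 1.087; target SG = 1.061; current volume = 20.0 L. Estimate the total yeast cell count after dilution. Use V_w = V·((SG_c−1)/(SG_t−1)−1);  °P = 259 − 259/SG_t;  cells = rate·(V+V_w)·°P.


V_w = 20.0·((1.087−1)/(1.061−1)−1) = 8.5246
V_final = 20.0 + 8.5246 = 28.5246
°P = 259 − 259/1.061 = 14.8907
cells = 0.85·28.5246·14.8907

361.0377 billion cells


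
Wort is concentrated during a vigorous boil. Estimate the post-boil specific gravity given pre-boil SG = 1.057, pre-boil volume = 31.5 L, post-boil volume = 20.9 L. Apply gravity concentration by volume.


SG_post = 1 + (SG_pre − 1)·V_pre/V_post
pts_pre = (1.057 − 1)·1000 = 57.0000
pts_post = 57.0000·31.5/20.9 = 85.9091
SG_post = 1 + 85.9091/1000

1.0859


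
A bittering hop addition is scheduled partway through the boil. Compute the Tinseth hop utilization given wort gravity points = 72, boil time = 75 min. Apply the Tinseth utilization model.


U = 1.65·0.000125^(GP/1000) · (1 − e^(−0.04·t))/4.15
bigness = 1.65·0.000125^(72/1000) = 0.8639
boil_factor = (1 − e^(−0.04·75))/4.15 = 0.2290
U = 0.8639 · 0.2290

0.1978


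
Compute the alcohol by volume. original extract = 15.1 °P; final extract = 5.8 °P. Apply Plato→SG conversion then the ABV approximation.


SG = 259/(259 − P);  ABV = (OG − FG)·131.25
OG = 259/(259 − 15.1) = 1.0619
FG = 259/(259 − 5.8) = 1.0229
ABV = (1.0619 − 1.0229)·131.25

5.1193 % ABV


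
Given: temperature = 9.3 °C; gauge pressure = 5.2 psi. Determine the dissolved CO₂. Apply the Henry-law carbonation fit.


vols = (P + 14.695)·(0.01821 + 0.09011·e^(−0.04·T))
vols = (5.2 + 14.695)·(0.01821 + 0.09011·e^(−0.04·9.3))

1.5981 volumes


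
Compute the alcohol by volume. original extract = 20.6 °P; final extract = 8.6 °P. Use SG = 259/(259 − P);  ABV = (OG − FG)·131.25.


OG = 259/(259 − 20.6) = 1.0864
FG = 259/(259 − 8.6) = 1.0343
ABV = (1.0864 − 1.0343)·131.25

6.8334 % ABV


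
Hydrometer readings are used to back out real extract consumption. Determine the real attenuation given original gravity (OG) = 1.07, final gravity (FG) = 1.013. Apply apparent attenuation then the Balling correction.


AA = (OG−FG)/(OG−1)·100;  RA = AA·0.8192
AA = (1.07 − 1.013)/(1.07 − 1)·100 = 81.4286
RA = 81.4286·0.8192

66.7063 %


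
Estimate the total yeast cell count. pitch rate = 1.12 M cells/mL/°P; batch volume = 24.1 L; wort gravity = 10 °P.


cells (billions) = rate · V_L · °P
cells = 1.12 · 24.1 · 10

269.9200 billion cells


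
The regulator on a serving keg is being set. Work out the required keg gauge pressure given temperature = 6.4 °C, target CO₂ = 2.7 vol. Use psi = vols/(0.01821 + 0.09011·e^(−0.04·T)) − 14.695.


psi = 2.7/(0.01821 + 0.09011·e^(−0.04·6.4)) − 14.695

15.9980 psi


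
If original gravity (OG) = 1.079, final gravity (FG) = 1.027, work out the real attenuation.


AA = (OG−FG)/(OG−1)·100;  RA = AA·0.8192
AA = (1.079 − 1.027)/(1.079 − 1)·100 = 65.8228
RA = 65.8228·0.8192

53.9220 %


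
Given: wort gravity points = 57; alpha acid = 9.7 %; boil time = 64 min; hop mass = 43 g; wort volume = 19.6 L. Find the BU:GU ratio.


U = 1.65·0.000125^(GP/1000)·(1−e^(−0.04t))/4.15;  IBU = (α/100)·m·U·1000/V;  BU:GU = IBU/GP
U = 1.65·0.000125^(57/1000)·(1−e^(−0.04·64))/4.15 = 0.2198
IBU = (9.7/100)·43·0.2198·1000/19.6 = 46.7737
BU:GU = 46.7737/57

0.8206


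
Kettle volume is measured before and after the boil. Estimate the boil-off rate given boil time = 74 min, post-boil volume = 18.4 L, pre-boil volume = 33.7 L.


rate = (V_pre − V_post) / (t_min/60)
rate = (33.7 − 18.4) / (74/60)

12.4054 L/hr


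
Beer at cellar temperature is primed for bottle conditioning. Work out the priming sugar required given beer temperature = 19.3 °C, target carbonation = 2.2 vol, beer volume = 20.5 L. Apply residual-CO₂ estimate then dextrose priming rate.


residual = 14.695·(0.01821 + 0.09011·e^(−0.04·T));  sugar = (target − residual)·4.0·V
residual = 14.695·(0.01821 + 0.09011·e^(−0.04·19.3)) = 0.8795
sugar = (2.2 − 0.8795)·4.0·20.5

108.2829 g


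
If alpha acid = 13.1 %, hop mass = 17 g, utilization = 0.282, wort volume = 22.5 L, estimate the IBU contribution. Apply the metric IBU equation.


IBU = (α/100)·mass·U·1000 / V
IBU = (13.1/100)·17·0.282·1000 / 22.5

27.9117 IBU


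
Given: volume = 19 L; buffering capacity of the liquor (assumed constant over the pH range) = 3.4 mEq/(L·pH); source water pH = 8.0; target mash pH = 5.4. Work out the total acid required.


acid = buffering capacity · (pH_source − pH_target) · V
acid = 3.4 · (8.0 − 5.4) · 19

167.9600 mEq


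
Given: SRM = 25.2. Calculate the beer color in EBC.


EBC = SRM · 1.97
EBC = 25.2 · 1.97

49.6440 EBC


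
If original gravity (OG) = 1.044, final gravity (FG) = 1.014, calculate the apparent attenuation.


AA = (OG − FG)/(OG − 1) · 100
AA = (1.044 − 1.014)/(1.044 − 1) · 100

68.1818 %


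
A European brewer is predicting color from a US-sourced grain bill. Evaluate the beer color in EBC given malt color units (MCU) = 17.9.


SRM = 1.4922·MCU^0.6859;  EBC = SRM·1.97
SRM = 1.4922·17.9^0.6859 = 10.7934
EBC = 10.7934·1.97

21.2630 EBC


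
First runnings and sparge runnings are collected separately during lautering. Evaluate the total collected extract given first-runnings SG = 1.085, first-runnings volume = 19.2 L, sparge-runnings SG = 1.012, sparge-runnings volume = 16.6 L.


total = Σ (SG_i − 1)·1000·V_i
first = (1.085 − 1)·1000·19.2 = 1632.0000
sparge = (1.012 − 1)·1000·16.6 = 199.2000
total = 1632.0000 + 199.2000

1831.2000 gravity·L


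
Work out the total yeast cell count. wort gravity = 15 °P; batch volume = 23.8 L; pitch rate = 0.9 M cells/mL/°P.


cells (billions) = rate · V_L · °P
cells = 0.9 · 23.8 · 15

321.3000 billion cells


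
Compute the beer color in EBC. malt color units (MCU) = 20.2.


SRM = 1.4922·MCU^0.6859;  EBC = SRM·1.97
SRM = 1.4922·20.2^0.6859 = 11.7265
EBC = 11.7265·1.97

23.1012 EBC


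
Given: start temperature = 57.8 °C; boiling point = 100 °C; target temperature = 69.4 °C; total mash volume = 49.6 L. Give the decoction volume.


V_dec = V_total·(T_target − T_start)/(T_boil − T_start)
V_dec = 49.6·(69.4 − 57.8)/(100 − 57.8)

13.6341 L


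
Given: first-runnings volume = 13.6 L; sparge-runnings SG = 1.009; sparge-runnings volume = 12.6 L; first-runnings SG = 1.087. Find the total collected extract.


total = Σ (SG_i − 1)·1000·V_i
first = (1.087 − 1)·1000·13.6 = 1183.2000
sparge = (1.009 − 1)·1000·12.6 = 113.4000
total = 1183.2000 + 113.4000

1296.6000 gravity·L


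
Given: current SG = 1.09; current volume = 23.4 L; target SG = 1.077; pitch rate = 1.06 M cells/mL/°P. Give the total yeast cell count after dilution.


V_w = V·((SG_c−1)/(SG_t−1)−1);  °P = 259 − 259/SG_t;  cells = rate·(V+V_w)·°P
V_w = 23.4·((1.09−1)/(1.077−1)−1) = 3.9506
V_final = 23.4 + 3.9506 = 27.3506
°P = 259 − 259/1.077 = 18.5172
cells = 1.06·27.3506·18.5172

536.8442 billion cells


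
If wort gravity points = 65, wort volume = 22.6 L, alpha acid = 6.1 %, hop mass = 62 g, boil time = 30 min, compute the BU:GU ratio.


U = 1.65·0.000125^(GP/1000)·(1−e^(−0.04t))/4.15;  IBU = (α/100)·m·U·1000/V;  BU:GU = IBU/GP
U = 1.65·0.000125^(65/1000)·(1−e^(−0.04·30))/4.15 = 0.1549
IBU = (6.1/100)·62·0.1549·1000/22.6 = 25.9242
BU:GU = 25.9242/65

0.3988


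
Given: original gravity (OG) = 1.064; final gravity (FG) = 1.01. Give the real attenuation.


AA = (OG−FG)/(OG−1)·100;  RA = AA·0.8192
AA = (1.064 − 1.01)/(1.064 − 1)·100 = 84.3750
RA = 84.3750·0.8192

69.1200 %


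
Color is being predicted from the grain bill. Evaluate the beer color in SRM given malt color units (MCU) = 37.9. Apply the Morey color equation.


SRM = 1.4922 · MCU^0.6859
SRM = 1.4922 · 37.9^0.6859

18.0558 SRM


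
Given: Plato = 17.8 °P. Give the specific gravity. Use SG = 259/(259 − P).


SG = 259/(259 − 17.8)

1.0738


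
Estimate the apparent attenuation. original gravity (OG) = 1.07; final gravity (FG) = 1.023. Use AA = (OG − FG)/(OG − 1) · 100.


AA = (1.07 − 1.023)/(1.07 − 1) · 100

67.1429 %


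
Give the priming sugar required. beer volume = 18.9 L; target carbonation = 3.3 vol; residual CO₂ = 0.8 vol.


sugar = (target − residual)·4.0·V
sugar = (3.3 − 0.8)·4.0·18.9

189.0000 g


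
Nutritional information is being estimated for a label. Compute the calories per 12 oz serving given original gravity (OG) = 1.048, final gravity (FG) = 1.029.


ABW = (OG−FG)·131.25·0.79/FG;  °P = 259 − 259/SG (for OG→OE and FG→AE);  RE = 0.1808·OE + 0.8192·AE;  Cal = (6.9·ABW + 4·(RE−0.1))·FG·3.55
ABW = (1.048 − 1.029)·131.25·0.79/1.029 = 1.9145
OE = 259 − 259/1.048 = 11.8626 °P
AE = 259 − 259/1.029 = 7.2993 °P
RE = 0.1808·11.8626 + 0.8192·7.2993 = 8.1244 °P
Cal = (6.9·1.9145 + 4·(8.1244−0.1))·1.029·3.55

165.5070 kcal


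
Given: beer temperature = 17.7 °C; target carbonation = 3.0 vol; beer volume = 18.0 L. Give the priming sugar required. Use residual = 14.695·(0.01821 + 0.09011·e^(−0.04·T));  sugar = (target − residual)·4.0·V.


residual = 14.695·(0.01821 + 0.09011·e^(−0.04·17.7)) = 0.9199
sugar = (3.0 − 0.9199)·4.0·18.0

149.7659 g


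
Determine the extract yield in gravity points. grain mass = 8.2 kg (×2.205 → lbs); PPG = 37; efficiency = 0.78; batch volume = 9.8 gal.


points = lbs × PPG × eff / vol
lbs = 8.2 × 2.205 = 18.0810
points = 18.0810 × 37 × 0.78 / 9.8

53.2467 points


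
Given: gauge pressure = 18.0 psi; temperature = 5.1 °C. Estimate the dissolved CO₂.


vols = (P + 14.695)·(0.01821 + 0.09011·e^(−0.04·T))
vols = (18.0 + 14.695)·(0.01821 + 0.09011·e^(−0.04·5.1))

2.9978 volumes


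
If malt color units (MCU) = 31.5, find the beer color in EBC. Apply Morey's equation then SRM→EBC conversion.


SRM = 1.4922·MCU^0.6859;  EBC = SRM·1.97
SRM = 1.4922·31.5^0.6859 = 15.9044
EBC = 15.9044·1.97

31.3317 EBC


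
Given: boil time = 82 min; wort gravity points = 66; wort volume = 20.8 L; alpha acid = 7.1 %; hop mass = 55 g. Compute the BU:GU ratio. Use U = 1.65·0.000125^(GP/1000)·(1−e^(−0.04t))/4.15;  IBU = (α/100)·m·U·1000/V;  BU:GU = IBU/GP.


U = 1.65·0.000125^(66/1000)·(1−e^(−0.04·82))/4.15 = 0.2114
IBU = (7.1/100)·55·0.2114·1000/20.8 = 39.6947
BU:GU = 39.6947/66

0.6014


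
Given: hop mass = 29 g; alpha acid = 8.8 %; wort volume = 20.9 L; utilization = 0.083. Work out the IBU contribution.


IBU = (α/100)·mass·U·1000 / V
IBU = (8.8/100)·29·0.083·1000 / 20.9

10.1347 IBU


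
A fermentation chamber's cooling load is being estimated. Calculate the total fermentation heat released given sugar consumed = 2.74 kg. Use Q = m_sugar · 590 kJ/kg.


Q = 2.74 · 590

1616.6000 kJ


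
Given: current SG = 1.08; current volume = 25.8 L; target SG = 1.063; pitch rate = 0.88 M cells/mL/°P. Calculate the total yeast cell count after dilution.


V_w = V·((SG_c−1)/(SG_t−1)−1);  °P = 259 − 259/SG_t;  cells = rate·(V+V_w)·°P
V_w = 25.8·((1.08−1)/(1.063−1)−1) = 6.9619
V_final = 25.8 + 6.9619 = 32.7619
°P = 259 − 259/1.063 = 15.3500
cells = 0.88·32.7619·15.3500

442.5465 billion cells


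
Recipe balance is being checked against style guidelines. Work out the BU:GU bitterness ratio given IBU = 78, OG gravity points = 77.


BU:GU = IBU / OG_points
BU:GU = 78 / 77

1.0130


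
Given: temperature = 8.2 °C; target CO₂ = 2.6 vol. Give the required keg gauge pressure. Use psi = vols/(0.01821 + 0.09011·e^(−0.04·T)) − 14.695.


psi = 2.6/(0.01821 + 0.09011·e^(−0.04·8.2)) − 14.695

16.5844 psi


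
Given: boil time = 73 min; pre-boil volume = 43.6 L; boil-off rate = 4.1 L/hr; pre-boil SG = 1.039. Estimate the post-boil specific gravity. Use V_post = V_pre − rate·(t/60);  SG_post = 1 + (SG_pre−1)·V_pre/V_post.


V_post = 43.6 − 4.1·(73/60) = 38.6117
SG_post = 1 + (1.039 − 1)·43.6/38.6117

1.0440


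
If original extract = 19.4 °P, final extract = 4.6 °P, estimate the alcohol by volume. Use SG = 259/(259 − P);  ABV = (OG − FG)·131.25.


OG = 259/(259 − 19.4) = 1.0810
FG = 259/(259 − 4.6) = 1.0181
ABV = (1.0810 − 1.0181)·131.25

8.2539 % ABV


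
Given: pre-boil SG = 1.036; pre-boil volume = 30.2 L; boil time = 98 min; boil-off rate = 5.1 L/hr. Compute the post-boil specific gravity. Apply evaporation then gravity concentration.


V_post = V_pre − rate·(t/60);  SG_post = 1 + (SG_pre−1)·V_pre/V_post
V_post = 30.2 − 5.1·(98/60) = 21.8700
SG_post = 1 + (1.036 − 1)·30.2/21.8700

1.0497


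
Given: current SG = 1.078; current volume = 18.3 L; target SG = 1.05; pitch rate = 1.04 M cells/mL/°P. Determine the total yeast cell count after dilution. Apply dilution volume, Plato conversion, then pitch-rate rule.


V_w = V·((SG_c−1)/(SG_t−1)−1);  °P = 259 − 259/SG_t;  cells = rate·(V+V_w)·°P
V_w = 18.3·((1.078−1)/(1.05−1)−1) = 10.2480
V_final = 18.3 + 10.2480 = 28.5480
°P = 259 − 259/1.05 = 12.3333
cells = 1.04·28.5480·12.3333

366.1757 billion cells


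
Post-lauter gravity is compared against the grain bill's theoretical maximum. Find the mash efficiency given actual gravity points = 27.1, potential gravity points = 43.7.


efficiency = actual / potential × 100
efficiency = 27.1 / 43.7 × 100

62.0137 %


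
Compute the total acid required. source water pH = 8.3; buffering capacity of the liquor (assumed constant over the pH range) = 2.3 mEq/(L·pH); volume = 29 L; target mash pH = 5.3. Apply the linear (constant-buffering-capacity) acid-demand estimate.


acid = buffering capacity · (pH_source − pH_target) · V
acid = 2.3 · (8.3 − 5.3) · 29

200.1000 mEq


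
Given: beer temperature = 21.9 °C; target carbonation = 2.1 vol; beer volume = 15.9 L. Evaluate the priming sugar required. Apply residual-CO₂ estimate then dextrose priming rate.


residual = 14.695·(0.01821 + 0.09011·e^(−0.04·T));  sugar = (target − residual)·4.0·V
residual = 14.695·(0.01821 + 0.09011·e^(−0.04·21.9)) = 0.8190
sugar = (2.1 − 0.8190)·4.0·15.9

81.4691 g


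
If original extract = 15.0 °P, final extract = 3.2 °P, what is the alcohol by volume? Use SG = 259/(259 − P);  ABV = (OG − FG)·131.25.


OG = 259/(259 − 15.0) = 1.0615
FG = 259/(259 − 3.2) = 1.0125
ABV = (1.0615 − 1.0125)·131.25

6.4267 % ABV


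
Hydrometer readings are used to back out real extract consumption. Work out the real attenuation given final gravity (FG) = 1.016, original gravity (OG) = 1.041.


AA = (OG−FG)/(OG−1)·100;  RA = AA·0.8192
AA = (1.041 − 1.016)/(1.041 − 1)·100 = 60.9756
RA = 60.9756·0.8192

49.9512 %


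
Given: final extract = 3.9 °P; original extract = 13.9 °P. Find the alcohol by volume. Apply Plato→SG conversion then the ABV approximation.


SG = 259/(259 − P);  ABV = (OG − FG)·131.25
OG = 259/(259 − 13.9) = 1.0567
FG = 259/(259 − 3.9) = 1.0153
ABV = (1.0567 − 1.0153)·131.25

5.4368 % ABV


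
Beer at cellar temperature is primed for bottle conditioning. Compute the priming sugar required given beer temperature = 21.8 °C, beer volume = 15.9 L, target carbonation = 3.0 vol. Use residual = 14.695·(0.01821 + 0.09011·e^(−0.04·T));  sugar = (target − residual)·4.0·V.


residual = 14.695·(0.01821 + 0.09011·e^(−0.04·21.8)) = 0.8212
sugar = (3.0 − 0.8212)·4.0·15.9

138.5686 g


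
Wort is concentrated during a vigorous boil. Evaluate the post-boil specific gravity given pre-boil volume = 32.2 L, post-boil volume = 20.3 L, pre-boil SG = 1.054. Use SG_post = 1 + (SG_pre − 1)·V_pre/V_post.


pts_pre = (1.054 − 1)·1000 = 54.0000
pts_post = 54.0000·32.2/20.3 = 85.6552
SG_post = 1 + 85.6552/1000

1.0857


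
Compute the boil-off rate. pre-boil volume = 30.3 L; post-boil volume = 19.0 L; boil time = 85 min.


rate = (V_pre − V_post) / (t_min/60)
rate = (30.3 − 19.0) / (85/60)

7.9765 L/hr


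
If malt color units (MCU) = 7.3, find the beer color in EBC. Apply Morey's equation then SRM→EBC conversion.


SRM = 1.4922·MCU^0.6859;  EBC = SRM·1.97
SRM = 1.4922·7.3^0.6859 = 5.8342
EBC = 5.8342·1.97

11.4933 EBC


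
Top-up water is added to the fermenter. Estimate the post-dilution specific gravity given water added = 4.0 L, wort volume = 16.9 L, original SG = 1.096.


SG_new = 1 + (SG_old − 1)·V_old/(V_old + V_water)
pts = (1.096 − 1)·1000·16.9/(16.9 + 4.0) = 77.6268
SG_new = 1 + 77.6268/1000

1.0776


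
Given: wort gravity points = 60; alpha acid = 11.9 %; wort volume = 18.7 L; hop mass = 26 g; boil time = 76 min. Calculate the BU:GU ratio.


U = 1.65·0.000125^(GP/1000)·(1−e^(−0.04t))/4.15;  IBU = (α/100)·m·U·1000/V;  BU:GU = IBU/GP
U = 1.65·0.000125^(60/1000)·(1−e^(−0.04·76))/4.15 = 0.2208
IBU = (11.9/100)·26·0.2208·1000/18.7 = 36.5293
BU:GU = 36.5293/60

0.6088


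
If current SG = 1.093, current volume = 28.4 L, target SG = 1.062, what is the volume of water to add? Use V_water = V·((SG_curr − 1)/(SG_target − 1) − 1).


V_water = 28.4·((1.093 − 1)/(1.062 − 1) − 1)

14.2000 L


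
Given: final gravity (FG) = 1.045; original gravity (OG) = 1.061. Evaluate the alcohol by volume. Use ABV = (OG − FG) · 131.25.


ABV = (1.061 − 1.045) · 131.25

2.1000 % ABV


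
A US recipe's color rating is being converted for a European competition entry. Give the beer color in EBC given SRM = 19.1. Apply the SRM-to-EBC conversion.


EBC = SRM · 1.97
EBC = 19.1 · 1.97

37.6270 EBC


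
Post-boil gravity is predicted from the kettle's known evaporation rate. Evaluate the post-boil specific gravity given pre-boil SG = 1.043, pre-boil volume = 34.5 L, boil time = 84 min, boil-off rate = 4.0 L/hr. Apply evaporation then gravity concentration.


V_post = V_pre − rate·(t/60);  SG_post = 1 + (SG_pre−1)·V_pre/V_post
V_post = 34.5 − 4.0·(84/60) = 28.9000
SG_post = 1 + (1.043 − 1)·34.5/28.9000

1.0513


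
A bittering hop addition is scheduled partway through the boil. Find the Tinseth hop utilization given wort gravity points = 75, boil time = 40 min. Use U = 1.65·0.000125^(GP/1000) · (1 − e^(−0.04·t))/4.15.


bigness = 1.65·0.000125^(75/1000) = 0.8409
boil_factor = (1 − e^(−0.04·40))/4.15 = 0.1923
U = 0.8409 · 0.1923

0.1617


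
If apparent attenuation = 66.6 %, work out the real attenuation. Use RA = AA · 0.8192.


RA = 66.6 · 0.8192

54.5587 %


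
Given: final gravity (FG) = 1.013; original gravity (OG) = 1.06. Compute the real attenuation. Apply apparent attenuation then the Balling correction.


AA = (OG−FG)/(OG−1)·100;  RA = AA·0.8192
AA = (1.06 − 1.013)/(1.06 − 1)·100 = 78.3333
RA = 78.3333·0.8192

64.1707 %


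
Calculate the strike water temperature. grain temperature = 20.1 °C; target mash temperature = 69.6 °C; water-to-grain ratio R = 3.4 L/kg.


T_strike = (0.41/R)·(T_mash − T_grain) + T_mash
T_strike = (0.41/3.4)·(69.6 − 20.1) + 69.6

75.5691 °C


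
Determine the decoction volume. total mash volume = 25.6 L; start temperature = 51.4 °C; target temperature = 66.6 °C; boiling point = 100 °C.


V_dec = V_total·(T_target − T_start)/(T_boil − T_start)
V_dec = 25.6·(66.6 − 51.4)/(100 − 51.4)

8.0066 L


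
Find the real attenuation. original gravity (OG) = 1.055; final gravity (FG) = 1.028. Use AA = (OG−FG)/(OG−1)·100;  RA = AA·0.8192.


AA = (1.055 − 1.028)/(1.055 − 1)·100 = 49.0909
RA = 49.0909·0.8192

40.2153 %


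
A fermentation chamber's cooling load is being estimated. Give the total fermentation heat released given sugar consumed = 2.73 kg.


Q = m_sugar · 590 kJ/kg
Q = 2.73 · 590

1610.7000 kJ


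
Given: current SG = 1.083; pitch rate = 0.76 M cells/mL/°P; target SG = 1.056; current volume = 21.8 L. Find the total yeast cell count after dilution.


V_w = V·((SG_c−1)/(SG_t−1)−1);  °P = 259 − 259/SG_t;  cells = rate·(V+V_w)·°P
V_w = 21.8·((1.083−1)/(1.056−1)−1) = 10.5107
V_final = 21.8 + 10.5107 = 32.3107
°P = 259 − 259/1.056 = 13.7348
cells = 0.76·32.3107·13.7348

337.2749 billion cells


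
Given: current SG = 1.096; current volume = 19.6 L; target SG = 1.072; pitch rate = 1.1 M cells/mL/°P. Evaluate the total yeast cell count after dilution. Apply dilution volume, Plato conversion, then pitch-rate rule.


V_w = V·((SG_c−1)/(SG_t−1)−1);  °P = 259 − 259/SG_t;  cells = rate·(V+V_w)·°P
V_w = 19.6·((1.096−1)/(1.072−1)−1) = 6.5333
V_final = 19.6 + 6.5333 = 26.1333
°P = 259 − 259/1.072 = 17.3955
cells = 1.1·26.1333·17.3955

500.0633 billion cells


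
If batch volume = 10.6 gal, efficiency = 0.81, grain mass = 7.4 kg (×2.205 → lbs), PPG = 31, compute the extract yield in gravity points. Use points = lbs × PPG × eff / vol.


lbs = 7.4 × 2.205 = 16.3170
points = 16.3170 × 31 × 0.81 / 10.6

38.6528 points


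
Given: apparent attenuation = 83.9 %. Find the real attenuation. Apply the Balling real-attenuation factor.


RA = AA · 0.8192
RA = 83.9 · 0.8192

68.7309 %


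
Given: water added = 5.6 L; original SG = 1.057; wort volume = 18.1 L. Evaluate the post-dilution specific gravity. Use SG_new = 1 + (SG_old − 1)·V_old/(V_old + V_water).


pts = (1.057 − 1)·1000·18.1/(18.1 + 5.6) = 43.5316
SG_new = 1 + 43.5316/1000

1.0435


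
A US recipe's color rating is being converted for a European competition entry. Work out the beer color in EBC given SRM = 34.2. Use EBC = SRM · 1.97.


EBC = 34.2 · 1.97

67.3740 EBC


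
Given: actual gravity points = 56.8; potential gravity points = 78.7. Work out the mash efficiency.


efficiency = actual / potential × 100
efficiency = 56.8 / 78.7 × 100

72.1728 %


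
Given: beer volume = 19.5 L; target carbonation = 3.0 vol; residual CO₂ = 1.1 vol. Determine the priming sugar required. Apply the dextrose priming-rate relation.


sugar = (target − residual)·4.0·V
sugar = (3.0 − 1.1)·4.0·19.5

148.2000 g


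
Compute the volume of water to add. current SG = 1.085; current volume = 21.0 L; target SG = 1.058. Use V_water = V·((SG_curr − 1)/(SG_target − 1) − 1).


V_water = 21.0·((1.085 − 1)/(1.058 − 1) − 1)

9.7759 L


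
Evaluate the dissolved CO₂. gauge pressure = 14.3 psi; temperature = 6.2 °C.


vols = (P + 14.695)·(0.01821 + 0.09011·e^(−0.04·T))
vols = (14.3 + 14.695)·(0.01821 + 0.09011·e^(−0.04·6.2))

2.5669 volumes


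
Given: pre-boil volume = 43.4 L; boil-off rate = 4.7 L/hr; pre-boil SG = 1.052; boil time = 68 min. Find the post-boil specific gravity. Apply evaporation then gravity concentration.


V_post = V_pre − rate·(t/60);  SG_post = 1 + (SG_pre−1)·V_pre/V_post
V_post = 43.4 − 4.7·(68/60) = 38.0733
SG_post = 1 + (1.052 − 1)·43.4/38.0733

1.0593


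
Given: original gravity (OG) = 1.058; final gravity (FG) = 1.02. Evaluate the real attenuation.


AA = (OG−FG)/(OG−1)·100;  RA = AA·0.8192
AA = (1.058 − 1.02)/(1.058 − 1)·100 = 65.5172
RA = 65.5172·0.8192

53.6717 %


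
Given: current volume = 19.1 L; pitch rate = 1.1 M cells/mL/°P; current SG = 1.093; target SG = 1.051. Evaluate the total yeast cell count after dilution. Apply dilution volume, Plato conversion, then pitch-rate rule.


V_w = V·((SG_c−1)/(SG_t−1)−1);  °P = 259 − 259/SG_t;  cells = rate·(V+V_w)·°P
V_w = 19.1·((1.093−1)/(1.051−1)−1) = 15.7294
V_final = 19.1 + 15.7294 = 34.8294
°P = 259 − 259/1.051 = 12.5680
cells = 1.1·34.8294·12.5680

481.5108 billion cells


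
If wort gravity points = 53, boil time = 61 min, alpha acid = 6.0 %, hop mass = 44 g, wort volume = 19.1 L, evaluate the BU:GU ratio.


U = 1.65·0.000125^(GP/1000)·(1−e^(−0.04t))/4.15;  IBU = (α/100)·m·U·1000/V;  BU:GU = IBU/GP
U = 1.65·0.000125^(53/1000)·(1−e^(−0.04·61))/4.15 = 0.2254
IBU = (6.0/100)·44·0.2254·1000/19.1 = 31.1557
BU:GU = 31.1557/53

0.5878


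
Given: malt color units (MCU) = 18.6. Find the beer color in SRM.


SRM = 1.4922 · MCU^0.6859
SRM = 1.4922 · 18.6^0.6859

11.0812 SRM


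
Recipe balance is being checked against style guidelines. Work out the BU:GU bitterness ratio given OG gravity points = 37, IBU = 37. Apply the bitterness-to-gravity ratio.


BU:GU = IBU / OG_points
BU:GU = 37 / 37

1.0000


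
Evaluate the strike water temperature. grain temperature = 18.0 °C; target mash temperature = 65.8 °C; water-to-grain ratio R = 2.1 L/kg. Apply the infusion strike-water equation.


T_strike = (0.41/R)·(T_mash − T_grain) + T_mash
T_strike = (0.41/2.1)·(65.8 − 18.0) + 65.8

75.1324 °C


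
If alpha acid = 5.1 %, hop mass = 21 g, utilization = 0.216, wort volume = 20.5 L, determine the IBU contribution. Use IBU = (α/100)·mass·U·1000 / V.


IBU = (5.1/100)·21·0.216·1000 / 20.5

11.2847 IBU


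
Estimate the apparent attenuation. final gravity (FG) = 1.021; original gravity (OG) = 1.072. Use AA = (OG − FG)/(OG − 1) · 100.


AA = (1.072 − 1.021)/(1.072 − 1) · 100

70.8333 %


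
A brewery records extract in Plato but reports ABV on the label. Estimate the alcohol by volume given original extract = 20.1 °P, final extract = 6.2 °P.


SG = 259/(259 − P);  ABV = (OG − FG)·131.25
OG = 259/(259 − 20.1) = 1.0841
FG = 259/(259 − 6.2) = 1.0245
ABV = (1.0841 − 1.0245)·131.25

7.8239 % ABV


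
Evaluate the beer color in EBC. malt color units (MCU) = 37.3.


SRM = 1.4922·MCU^0.6859;  EBC = SRM·1.97
SRM = 1.4922·37.3^0.6859 = 17.8592
EBC = 17.8592·1.97

35.1826 EBC


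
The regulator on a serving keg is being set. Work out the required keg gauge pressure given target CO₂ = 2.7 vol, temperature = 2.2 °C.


psi = vols/(0.01821 + 0.09011·e^(−0.04·T)) − 14.695
psi = 2.7/(0.01821 + 0.09011·e^(−0.04·2.2)) − 14.695

12.1095 psi


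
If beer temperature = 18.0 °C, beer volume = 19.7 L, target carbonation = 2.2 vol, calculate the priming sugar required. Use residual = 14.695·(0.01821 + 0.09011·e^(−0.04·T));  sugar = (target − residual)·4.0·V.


residual = 14.695·(0.01821 + 0.09011·e^(−0.04·18.0)) = 0.9121
sugar = (2.2 − 0.9121)·4.0·19.7

101.4836 g


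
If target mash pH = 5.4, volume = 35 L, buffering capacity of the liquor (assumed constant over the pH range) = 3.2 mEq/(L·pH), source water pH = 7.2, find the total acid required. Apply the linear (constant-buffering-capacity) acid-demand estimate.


acid = buffering capacity · (pH_source − pH_target) · V
acid = 3.2 · (7.2 − 5.4) · 35

201.6000 mEq


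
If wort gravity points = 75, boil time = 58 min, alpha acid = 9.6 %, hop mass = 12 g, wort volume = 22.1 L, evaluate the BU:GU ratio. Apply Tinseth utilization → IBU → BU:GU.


U = 1.65·0.000125^(GP/1000)·(1−e^(−0.04t))/4.15;  IBU = (α/100)·m·U·1000/V;  BU:GU = IBU/GP
U = 1.65·0.000125^(75/1000)·(1−e^(−0.04·58))/4.15 = 0.1827
IBU = (9.6/100)·12·0.1827·1000/22.1 = 9.5244
BU:GU = 9.5244/75

0.1270


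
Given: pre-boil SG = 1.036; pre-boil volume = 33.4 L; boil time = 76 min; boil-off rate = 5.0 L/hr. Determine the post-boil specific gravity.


V_post = V_pre − rate·(t/60);  SG_post = 1 + (SG_pre−1)·V_pre/V_post
V_post = 33.4 − 5.0·(76/60) = 27.0667
SG_post = 1 + (1.036 − 1)·33.4/27.0667

1.0444


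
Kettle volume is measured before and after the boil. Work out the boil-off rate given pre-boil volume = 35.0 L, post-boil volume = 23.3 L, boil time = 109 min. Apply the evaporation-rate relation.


rate = (V_pre − V_post) / (t_min/60)
rate = (35.0 − 23.3) / (109/60)

6.4404 L/hr


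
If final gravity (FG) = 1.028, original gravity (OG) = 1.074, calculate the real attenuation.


AA = (OG−FG)/(OG−1)·100;  RA = AA·0.8192
AA = (1.074 − 1.028)/(1.074 − 1)·100 = 62.1622
RA = 62.1622·0.8192

50.9232 %


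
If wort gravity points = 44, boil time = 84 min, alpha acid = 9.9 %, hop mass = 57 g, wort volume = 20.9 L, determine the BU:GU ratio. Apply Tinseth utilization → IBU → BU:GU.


U = 1.65·0.000125^(GP/1000)·(1−e^(−0.04t))/4.15;  IBU = (α/100)·m·U·1000/V;  BU:GU = IBU/GP
U = 1.65·0.000125^(44/1000)·(1−e^(−0.04·84))/4.15 = 0.2584
IBU = (9.9/100)·57·0.2584·1000/20.9 = 69.7766
BU:GU = 69.7766/44

1.5858


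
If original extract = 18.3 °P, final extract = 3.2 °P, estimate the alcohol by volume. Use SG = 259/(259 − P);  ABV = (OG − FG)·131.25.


OG = 259/(259 − 18.3) = 1.0760
FG = 259/(259 − 3.2) = 1.0125
ABV = (1.0760 − 1.0125)·131.25

8.3368 % ABV


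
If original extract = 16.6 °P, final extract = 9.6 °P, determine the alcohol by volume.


SG = 259/(259 − P);  ABV = (OG − FG)·131.25
OG = 259/(259 − 16.6) = 1.0685
FG = 259/(259 − 9.6) = 1.0385
ABV = (1.0685 − 1.0385)·131.25

3.9361 % ABV


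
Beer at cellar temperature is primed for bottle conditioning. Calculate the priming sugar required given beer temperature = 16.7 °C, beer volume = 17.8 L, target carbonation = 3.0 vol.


residual = 14.695·(0.01821 + 0.09011·e^(−0.04·T));  sugar = (target − residual)·4.0·V
residual = 14.695·(0.01821 + 0.09011·e^(−0.04·16.7)) = 0.9465
sugar = (3.0 − 0.9465)·4.0·17.8

146.2064 g


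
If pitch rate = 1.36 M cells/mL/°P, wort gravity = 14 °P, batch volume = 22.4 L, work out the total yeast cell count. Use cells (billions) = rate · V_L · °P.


cells = 1.36 · 22.4 · 14

426.4960 billion cells


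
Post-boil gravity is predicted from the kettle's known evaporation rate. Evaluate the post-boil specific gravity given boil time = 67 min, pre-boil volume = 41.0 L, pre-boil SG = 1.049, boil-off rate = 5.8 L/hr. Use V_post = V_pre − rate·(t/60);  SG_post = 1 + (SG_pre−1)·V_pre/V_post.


V_post = 41.0 − 5.8·(67/60) = 34.5233
SG_post = 1 + (1.049 − 1)·41.0/34.5233

1.0582


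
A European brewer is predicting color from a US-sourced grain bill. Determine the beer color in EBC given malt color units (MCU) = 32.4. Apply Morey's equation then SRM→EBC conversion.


SRM = 1.4922·MCU^0.6859;  EBC = SRM·1.97
SRM = 1.4922·32.4^0.6859 = 16.2147
EBC = 16.2147·1.97

31.9430 EBC


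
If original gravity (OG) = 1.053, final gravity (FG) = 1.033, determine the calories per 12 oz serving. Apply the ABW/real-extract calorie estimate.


ABW = (OG−FG)·131.25·0.79/FG;  °P = 259 − 259/SG (for OG→OE and FG→AE);  RE = 0.1808·OE + 0.8192·AE;  Cal = (6.9·ABW + 4·(RE−0.1))·FG·3.55
ABW = (1.053 − 1.033)·131.25·0.79/1.033 = 2.0075
OE = 259 − 259/1.053 = 13.0361 °P
AE = 259 − 259/1.033 = 8.2740 °P
RE = 0.1808·13.0361 + 0.8192·8.2740 = 9.1350 °P
Cal = (6.9·2.0075 + 4·(9.1350−0.1))·1.033·3.55

183.3266 kcal
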